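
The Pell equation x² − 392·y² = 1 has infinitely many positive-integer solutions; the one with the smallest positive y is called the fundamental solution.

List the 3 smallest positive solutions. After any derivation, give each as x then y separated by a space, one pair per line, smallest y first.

99 5
19601 990
3880899 196015

√392 → a₀=19, period (1,3,1,38); ℓ=4 even so k=3
a_0=19:  p_0=19·1+0=19,  q_0=19·0+1=1
…
a_2=3:  p_2=3·20+19=79,  q_2=3·1+1=4
a_3=1:  p_3=1·79+20=99,  q_3=1·4+1=5
→ (99, 5).  Check: 99²=9801, 392·5²=9800, difference 1.
n=2: (99,5)∘(99,5) = (99·99+392·5·5, 99·5+5·99) = (19601,990)
n=3: (19601,990)∘(99,5) = (99·19601+392·5·990, 99·990+5·19601) = (3880899,196015)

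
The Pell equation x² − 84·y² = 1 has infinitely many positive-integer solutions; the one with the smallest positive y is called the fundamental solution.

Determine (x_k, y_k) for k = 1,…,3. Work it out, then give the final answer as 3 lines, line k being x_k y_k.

√84 = [9; 6,18, …], period ℓ=2 (even) → k=1
a_0=9:  p_0=9·1+0=9,  q_0=9·0+1=1
a_1=6:  p_1=6·9+1=55,  q_1=6·1+0=6
(x₁, y₁) = (55, 6);  55² − 84·6² = 1 ✓
(55+6√84)^2 = 6049 + 660√84
(55+6√84)^3 = 665335 + 72594√84

55 6
6049 660
665335 72594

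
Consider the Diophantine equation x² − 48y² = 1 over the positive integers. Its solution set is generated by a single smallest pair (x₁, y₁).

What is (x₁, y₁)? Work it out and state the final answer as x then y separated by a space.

7 1

√48 → a₀=6, period (1,12); ℓ=2 even so k=1
step 0: (6, 1)  from 6·(1,0) + (0,1)
step 1: (7, 1)  from 1·(6,1) + (1,0)
fundamental: x₁=7, y₁=1  (since 49 − 48·1 = 1)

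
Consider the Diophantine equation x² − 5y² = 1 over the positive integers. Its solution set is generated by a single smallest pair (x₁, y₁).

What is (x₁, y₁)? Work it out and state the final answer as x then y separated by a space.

9 4

[2; 4] for √5; ℓ=1 ⇒ convergent index 1
step 0: (2, 1)  from 2·(1,0) + (0,1)
step 1: (9, 4)  from 4·(2,1) + (1,0)
(x₁, y₁) = (9, 4);  9² − 5·4² = 1 ✓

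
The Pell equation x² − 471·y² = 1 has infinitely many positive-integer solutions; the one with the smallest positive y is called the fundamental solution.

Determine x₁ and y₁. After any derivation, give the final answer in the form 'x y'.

7838695 361188

d=471: √d = [21; 1,2,2,1,3,…,2,1,42] (ℓ=14, even), read p_13/q_13
step 0: (21, 1)  from 21·(1,0) + (0,1)
…
step 4: (217, 10)  from 1·(152,7) + (65,3)
…
step 6: (3429, 158)  from 4·(803,37) + (217,10)
step 7: (48809, 2249)  from 14·(3429,158) + (803,37)
step 8: (198665, 9154)  from 4·(48809,2249) + (3429,158)
step 9: (644804, 29711)  from 3·(198665,9154) + (48809,2249)
step 10: (843469, 38865)  from 1·(644804,29711) + (198665,9154)
…
step 12: (5506953, 253747)  from 2·(2331742,107441) + (843469,38865)
step 13: (7838695, 361188)  from 1·(5506953,253747) + (2331742,107441)
(x₁, y₁) = (7838695, 361188);  7838695² − 471·361188² = 1 ✓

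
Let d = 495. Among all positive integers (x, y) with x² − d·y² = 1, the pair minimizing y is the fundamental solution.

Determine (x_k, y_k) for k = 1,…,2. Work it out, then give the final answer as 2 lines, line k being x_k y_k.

√495 = [22; 4,44, …], period ℓ=2 (even) → k=1
i=0: a=22 ⇒ p=22, q=1
i=1: a=4 ⇒ p=89, q=4
(x₁, y₁) = (89, 4);  89² − 495·4² = 1 ✓
n=2: (89,4)∘(89,4) = (89·89+495·4·4, 89·4+4·89) = (15841,712)

89 4
15841 712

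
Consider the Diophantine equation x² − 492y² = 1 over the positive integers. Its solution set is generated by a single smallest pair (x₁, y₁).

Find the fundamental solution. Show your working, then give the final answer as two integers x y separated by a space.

29767 1342

√492 → a₀=22, period (5,1,1,10,1,1,5,44); ℓ=8 even so k=7
k=0  a_k=22  p_k/q_k = 22/1
k=1  a_k=5  p_k/q_k = 111/5
k=2  a_k=1  p_k/q_k = 133/6
…
k=4  a_k=10  p_k/q_k = 2573/116
k=5  a_k=1  p_k/q_k = 2817/127
k=6  a_k=1  p_k/q_k = 5390/243
k=7  a_k=5  p_k/q_k = 29767/1342
fundamental: x₁=29767, y₁=1342  (since 886074289 − 492·1800964 = 1)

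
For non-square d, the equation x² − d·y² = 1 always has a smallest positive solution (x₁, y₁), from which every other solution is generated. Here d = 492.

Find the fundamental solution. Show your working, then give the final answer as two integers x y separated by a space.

d=492: √d = [22; 5,1,1,10,1,1,5,44] (ℓ=8, even), read p_7/q_7
k=0  a_k=22  p_k/q_k = 22/1
k=1  a_k=5  p_k/q_k = 111/5
k=2  a_k=1  p_k/q_k = 133/6
…
k=4  a_k=10  p_k/q_k = 2573/116
k=5  a_k=1  p_k/q_k = 2817/127
k=6  a_k=1  p_k/q_k = 5390/243
k=7  a_k=5  p_k/q_k = 29767/1342
(x₁, y₁) = (29767, 1342);  29767² − 492·1342² = 1 ✓

29767 1342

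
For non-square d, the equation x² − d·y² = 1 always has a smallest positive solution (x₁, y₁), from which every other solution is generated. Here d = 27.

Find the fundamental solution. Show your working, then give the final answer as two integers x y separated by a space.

√27 = [5; 5,10, …], period ℓ=2 (even) → k=1
i=0: a=5 ⇒ p=5, q=1
i=1: a=5 ⇒ p=26, q=5
(x₁, y₁) = (26, 5);  26² − 27·5² = 1 ✓

26 5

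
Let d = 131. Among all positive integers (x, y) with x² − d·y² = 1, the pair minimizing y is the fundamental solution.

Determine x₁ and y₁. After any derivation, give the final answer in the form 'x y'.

10610 927

d=131: √d = [11; 2,4,11,4,2,22] (ℓ=6, even), read p_5/q_5
a_0=11:  p_0=11·1+0=11,  q_0=11·0+1=1
a_1=2:  p_1=2·11+1=23,  q_1=2·1+0=2
a_2=4:  p_2=4·23+11=103,  q_2=4·2+1=9
a_3=11:  p_3=11·103+23=1156,  q_3=11·9+2=101
a_4=4:  p_4=4·1156+103=4727,  q_4=4·101+9=413
a_5=2:  p_5=2·4727+1156=10610,  q_5=2·413+101=927
→ (10610, 927).  Check: 10610²=112572100, 131·927²=112572099, difference 1.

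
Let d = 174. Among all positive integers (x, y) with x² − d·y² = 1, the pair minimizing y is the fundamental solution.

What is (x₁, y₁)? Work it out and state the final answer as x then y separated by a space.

[13; 5,4,5,26] for √174; ℓ=4 ⇒ convergent index 3
k=0  a_k=13  p_k/q_k = 13/1
k=1  a_k=5  p_k/q_k = 66/5
k=2  a_k=4  p_k/q_k = 277/21
k=3  a_k=5  p_k/q_k = 1451/110
(x₁, y₁) = (1451, 110);  1451² − 174·110² = 1 ✓

1451 110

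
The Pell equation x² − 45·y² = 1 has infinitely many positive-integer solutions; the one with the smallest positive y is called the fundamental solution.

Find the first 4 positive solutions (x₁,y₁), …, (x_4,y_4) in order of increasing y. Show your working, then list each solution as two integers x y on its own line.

d=45: √d = [6; 1,2,2,2,1,12] (ℓ=6, even), read p_5/q_5
step 0: (6, 1)  from 6·(1,0) + (0,1)
…
step 4: (114, 17)  from 2·(47,7) + (20,3)
step 5: (161, 24)  from 1·(114,17) + (47,7)
fundamental: x₁=161, y₁=24  (since 25921 − 45·576 = 1)
(161+24√45)^2 = 51841 + 7728√45
(161+24√45)^3 = 16692641 + 2488392√45
(161+24√45)^4 = 5374978561 + 801254496√45

161 24
51841 7728
16692641 2488392
5374978561 801254496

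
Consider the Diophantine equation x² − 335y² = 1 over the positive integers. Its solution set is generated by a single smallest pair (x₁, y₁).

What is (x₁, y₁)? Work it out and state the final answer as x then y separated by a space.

[18; 3,3,3,36] for √335; ℓ=4 ⇒ convergent index 3
k=0  a_k=18  p_k/q_k = 18/1
k=1  a_k=3  p_k/q_k = 55/3
k=2  a_k=3  p_k/q_k = 183/10
k=3  a_k=3  p_k/q_k = 604/33
→ (604, 33).  Check: 604²=364816, 335·33²=364815, difference 1.

604 33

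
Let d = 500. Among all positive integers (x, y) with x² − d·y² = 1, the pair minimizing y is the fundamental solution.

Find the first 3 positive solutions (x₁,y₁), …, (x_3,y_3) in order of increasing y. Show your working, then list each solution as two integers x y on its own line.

930249 41602
1730726404001 77400437796
3220013013190122249 144003359718540806

[22; 2,1,3,2,1,…,1,2,44] for √500; ℓ=14 ⇒ convergent index 13
i=0: a=22 ⇒ p=22, q=1
…
i=6: a=1 ⇒ p=1364, q=61
i=7: a=10 ⇒ p=14445, q=646
…
i=9: a=1 ⇒ p=30254, q=1353
i=10: a=2 ⇒ p=76317, q=3413
i=11: a=3 ⇒ p=259205, q=11592
i=12: a=1 ⇒ p=335522, q=15005
i=13: a=2 ⇒ p=930249, q=41602
(x₁, y₁) = (930249, 41602);  930249² − 500·41602² = 1 ✓
(x_2, y_2) = (930249·930249 + 500·41602·41602, 930249·41602 + 41602·930249) = (1730726404001, 77400437796)
(x_3, y_3) = (930249·1730726404001 + 500·41602·77400437796, 930249·77400437796 + 41602·1730726404001) = (3220013013190122249, 144003359718540806)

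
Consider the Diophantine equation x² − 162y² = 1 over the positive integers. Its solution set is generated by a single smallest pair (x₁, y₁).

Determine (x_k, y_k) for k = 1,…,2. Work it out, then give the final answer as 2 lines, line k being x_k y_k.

19601 1540
768398401 60371080

[12; 1,2,1,2,12,2,1,2,1,24] for √162; ℓ=10 ⇒ convergent index 9
a_0=12:  p_0=12·1+0=12,  q_0=12·0+1=1
…
a_3=1:  p_3=1·38+13=51,  q_3=1·3+1=4
…
a_5=12:  p_5=12·140+51=1731,  q_5=12·11+4=136
a_6=2:  p_6=2·1731+140=3602,  q_6=2·136+11=283
a_7=1:  p_7=1·3602+1731=5333,  q_7=1·283+136=419
a_8=2:  p_8=2·5333+3602=14268,  q_8=2·419+283=1121
a_9=1:  p_9=1·14268+5333=19601,  q_9=1·1121+419=1540
fundamental: x₁=19601, y₁=1540  (since 384199201 − 162·2371600 = 1)
(x_2, y_2) = (19601·19601 + 162·1540·1540, 19601·1540 + 1540·19601) = (768398401, 60371080)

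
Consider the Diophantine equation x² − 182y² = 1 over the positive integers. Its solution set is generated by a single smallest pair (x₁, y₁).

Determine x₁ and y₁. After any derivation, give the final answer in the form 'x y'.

[13; 2,26] for √182; ℓ=2 ⇒ convergent index 1
step 0: (13, 1)  from 13·(1,0) + (0,1)
step 1: (27, 2)  from 2·(13,1) + (1,0)
fundamental: x₁=27, y₁=2  (since 729 − 182·4 = 1)

27 2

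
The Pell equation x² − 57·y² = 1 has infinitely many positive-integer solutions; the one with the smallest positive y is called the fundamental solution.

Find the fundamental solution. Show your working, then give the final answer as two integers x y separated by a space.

151 20

d=57: √d = [7; 1,1,4,1,1,14] (ℓ=6, even), read p_5/q_5
step 0: (7, 1)  from 7·(1,0) + (0,1)
…
step 4: (83, 11)  from 1·(68,9) + (15,2)
step 5: (151, 20)  from 1·(83,11) + (68,9)
→ (151, 20).  Check: 151²=22801, 57·20²=22800, difference 1.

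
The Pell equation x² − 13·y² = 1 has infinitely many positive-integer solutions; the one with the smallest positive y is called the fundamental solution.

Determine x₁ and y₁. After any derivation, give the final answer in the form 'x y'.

649 180

√13 → a₀=3, period (1,1,1,1,6); ℓ=5 odd so k=9
k=0  a_k=3  p_k/q_k = 3/1
…
k=2  a_k=1  p_k/q_k = 7/2
k=3  a_k=1  p_k/q_k = 11/3
k=4  a_k=1  p_k/q_k = 18/5
k=5  a_k=6  p_k/q_k = 119/33
k=6  a_k=1  p_k/q_k = 137/38
…
k=8  a_k=1  p_k/q_k = 393/109
k=9  a_k=1  p_k/q_k = 649/180
fundamental: x₁=649, y₁=180  (since 421201 − 13·32400 = 1)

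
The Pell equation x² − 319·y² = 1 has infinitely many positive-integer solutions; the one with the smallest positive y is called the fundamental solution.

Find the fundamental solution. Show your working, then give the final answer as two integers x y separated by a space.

12901780 722361

[17; 1,6,5,1,4,…,6,1,34] for √319; ℓ=14 ⇒ convergent index 13
step 0: (17, 1)  from 17·(1,0) + (0,1)
step 1: (18, 1)  from 1·(17,1) + (1,0)
step 2: (125, 7)  from 6·(18,1) + (17,1)
…
step 4: (768, 43)  from 1·(643,36) + (125,7)
step 5: (3715, 208)  from 4·(768,43) + (643,36)
…
step 7: (15628, 875)  from 1·(11913,667) + (3715,208)
step 8: (58797, 3292)  from 3·(15628,875) + (11913,667)
…
step 11: (1798881, 100718)  from 5·(309613,17335) + (250816,14043)
step 12: (11102899, 621643)  from 6·(1798881,100718) + (309613,17335)
step 13: (12901780, 722361)  from 1·(11102899,621643) + (1798881,100718)
(x₁, y₁) = (12901780, 722361);  12901780² − 319·722361² = 1 ✓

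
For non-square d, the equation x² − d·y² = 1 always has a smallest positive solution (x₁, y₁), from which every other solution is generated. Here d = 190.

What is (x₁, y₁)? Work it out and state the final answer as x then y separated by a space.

52021 3774

√190 → a₀=13, period (1,3,1,1,1,…,3,1,26); ℓ=14 even so k=13
k=0  a_k=13  p_k/q_k = 13/1
k=1  a_k=1  p_k/q_k = 14/1
…
k=3  a_k=1  p_k/q_k = 69/5
…
k=12  a_k=3  p_k/q_k = 40787/2959
k=13  a_k=1  p_k/q_k = 52021/3774
→ (52021, 3774).  Check: 52021²=2706184441, 190·3774²=2706184440, difference 1.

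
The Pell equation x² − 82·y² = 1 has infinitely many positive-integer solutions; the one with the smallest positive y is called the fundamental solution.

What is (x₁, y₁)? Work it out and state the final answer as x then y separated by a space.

[9; 18] for √82; ℓ=1 ⇒ convergent index 1
a_0=9:  p_0=9·1+0=9,  q_0=9·0+1=1
a_1=18:  p_1=18·9+1=163,  q_1=18·1+0=18
fundamental: x₁=163, y₁=18  (since 26569 − 82·324 = 1)

163 18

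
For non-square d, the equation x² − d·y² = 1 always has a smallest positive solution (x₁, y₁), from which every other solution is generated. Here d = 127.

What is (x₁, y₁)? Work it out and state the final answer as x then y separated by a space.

4730624 419775

√127 → a₀=11, period (3,1,2,2,7,11,7,2,2,1,3,22); ℓ=12 even so k=11
k=0  a_k=11  p_k/q_k = 11/1
…
k=4  a_k=2  p_k/q_k = 293/26
…
k=10  a_k=1  p_k/q_k = 1274561/113099
k=11  a_k=3  p_k/q_k = 4730624/419775
(x₁, y₁) = (4730624, 419775);  4730624² − 127·419775² = 1 ✓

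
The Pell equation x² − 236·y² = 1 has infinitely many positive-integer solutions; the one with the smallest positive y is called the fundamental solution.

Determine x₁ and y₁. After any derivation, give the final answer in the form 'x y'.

√236 = [15; 2,1,3,5,1,6,1,5,3,1,2,30, …], period ℓ=12 (even) → k=11
step 0: (15, 1)  from 15·(1,0) + (0,1)
step 1: (31, 2)  from 2·(15,1) + (1,0)
step 2: (46, 3)  from 1·(31,2) + (15,1)
step 3: (169, 11)  from 3·(46,3) + (31,2)
…
step 5: (1060, 69)  from 1·(891,58) + (169,11)
…
step 7: (8311, 541)  from 1·(7251,472) + (1060,69)
step 8: (48806, 3177)  from 5·(8311,541) + (7251,472)
…
step 10: (203535, 13249)  from 1·(154729,10072) + (48806,3177)
step 11: (561799, 36570)  from 2·(203535,13249) + (154729,10072)
→ (561799, 36570).  Check: 561799²=315618116401, 236·36570²=315618116400, difference 1.

561799 36570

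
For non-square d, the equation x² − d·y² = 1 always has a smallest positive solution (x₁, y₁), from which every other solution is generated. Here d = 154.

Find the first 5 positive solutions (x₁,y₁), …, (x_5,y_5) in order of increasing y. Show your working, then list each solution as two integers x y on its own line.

21295 1716
906954049 73084440
38627172925615 3112666297884
1645131293994988801 132568457553795120
70066141772619400108975 5646090604103467862916

√154 = [12; 2,2,3,1,2,1,3,2,2,24, …], period ℓ=10 (even) → k=9
step 0: (12, 1)  from 12·(1,0) + (0,1)
step 1: (25, 2)  from 2·(12,1) + (1,0)
…
step 3: (211, 17)  from 3·(62,5) + (25,2)
step 4: (273, 22)  from 1·(211,17) + (62,5)
step 5: (757, 61)  from 2·(273,22) + (211,17)
…
step 8: (8724, 703)  from 2·(3847,310) + (1030,83)
step 9: (21295, 1716)  from 2·(8724,703) + (3847,310)
fundamental: x₁=21295, y₁=1716  (since 453477025 − 154·2944656 = 1)
n=2: (21295,1716)∘(21295,1716) = (21295·21295+154·1716·1716, 21295·1716+1716·21295) = (906954049,73084440)
n=3: (906954049,73084440)∘(21295,1716) = (21295·906954049+154·1716·73084440, 21295·73084440+1716·906954049) = (38627172925615,3112666297884)
n=4: (38627172925615,3112666297884)∘(21295,1716) = (21295·38627172925615+154·1716·3112666297884, 21295·3112666297884+1716·38627172925615) = (1645131293994988801,132568457553795120)
n=5: (1645131293994988801,132568457553795120)∘(21295,1716) = (21295·1645131293994988801+154·1716·132568457553795120, 21295·132568457553795120+1716·1645131293994988801) = (70066141772619400108975,5646090604103467862916)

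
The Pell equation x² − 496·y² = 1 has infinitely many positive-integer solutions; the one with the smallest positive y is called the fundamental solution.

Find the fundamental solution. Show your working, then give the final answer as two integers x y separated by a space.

[22; 3,1,2,4,1,…,1,3,44] for √496; ℓ=16 ⇒ convergent index 15
k=0  a_k=22  p_k/q_k = 22/1
k=1  a_k=3  p_k/q_k = 67/3
…
k=4  a_k=4  p_k/q_k = 1069/48
k=5  a_k=1  p_k/q_k = 1314/59
k=6  a_k=1  p_k/q_k = 2383/107
k=7  a_k=2  p_k/q_k = 6080/273
k=8  a_k=2  p_k/q_k = 14543/653
k=9  a_k=2  p_k/q_k = 35166/1579
…
k=11  a_k=1  p_k/q_k = 84875/3811
…
k=14  a_k=1  p_k/q_k = 1252502/56239
k=15  a_k=3  p_k/q_k = 4620799/207480
fundamental: x₁=4620799, y₁=207480  (since 21351783398401 − 496·43047950400 = 1)

4620799 207480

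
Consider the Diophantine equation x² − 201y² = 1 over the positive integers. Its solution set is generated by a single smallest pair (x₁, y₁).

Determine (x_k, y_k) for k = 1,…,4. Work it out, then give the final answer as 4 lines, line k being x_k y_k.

√201 = [14; 5,1,1,1,2,…,1,5,28, …], period ℓ=14 (even) → k=13
i=0: a=14 ⇒ p=14, q=1
…
i=2: a=1 ⇒ p=85, q=6
i=3: a=1 ⇒ p=156, q=11
i=4: a=1 ⇒ p=241, q=17
i=5: a=2 ⇒ p=638, q=45
…
i=9: a=2 ⇒ p=24768, q=1747
…
i=12: a=1 ⇒ p=91402, q=6447
i=13: a=5 ⇒ p=515095, q=36332
fundamental: x₁=515095, y₁=36332  (since 265322859025 − 201·1320014224 = 1)
(x_2, y_2) = (515095·515095 + 201·36332·36332, 515095·36332 + 36332·515095) = (530645718049, 37428863080)
(x_3, y_3) = (515095·530645718049 + 201·36332·37428863080, 515095·37428863080 + 36332·530645718049) = (546665912276384215, 38558840456348868)
(x_4, y_4) = (515095·546665912276384215 + 201·36332·38558840456348868, 515095·38558840456348868 + 36332·546665912276384215) = (563169756167477608732801, 39722931849688611461840)

515095 36332
530645718049 37428863080
546665912276384215 38558840456348868
563169756167477608732801 39722931849688611461840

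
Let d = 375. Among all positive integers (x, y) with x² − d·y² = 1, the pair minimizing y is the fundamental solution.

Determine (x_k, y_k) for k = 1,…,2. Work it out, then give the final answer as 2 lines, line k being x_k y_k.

√375 = [19; 2,1,2,1,5,1,2,1,2,38, …], period ℓ=10 (even) → k=9
a_0=19:  p_0=19·1+0=19,  q_0=19·0+1=1
…
a_5=5:  p_5=5·213+155=1220,  q_5=5·11+8=63
…
a_8=1:  p_8=1·4086+1433=5519,  q_8=1·211+74=285
a_9=2:  p_9=2·5519+4086=15124,  q_9=2·285+211=781
→ (15124, 781).  Check: 15124²=228735376, 375·781²=228735375, difference 1.
n=2: (15124,781)∘(15124,781) = (15124·15124+375·781·781, 15124·781+781·15124) = (457470751,23623688)

15124 781
457470751 23623688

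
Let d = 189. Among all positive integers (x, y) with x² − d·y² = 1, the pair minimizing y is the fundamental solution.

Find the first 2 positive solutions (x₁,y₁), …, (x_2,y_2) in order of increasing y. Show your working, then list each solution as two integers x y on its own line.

55 4
6049 440

[13; 1,2,1,26] for √189; ℓ=4 ⇒ convergent index 3
a_0=13:  p_0=13·1+0=13,  q_0=13·0+1=1
…
a_2=2:  p_2=2·14+13=41,  q_2=2·1+1=3
a_3=1:  p_3=1·41+14=55,  q_3=1·3+1=4
fundamental: x₁=55, y₁=4  (since 3025 − 189·16 = 1)
(x_2, y_2) = (55·55 + 189·4·4, 55·4 + 4·55) = (6049, 440)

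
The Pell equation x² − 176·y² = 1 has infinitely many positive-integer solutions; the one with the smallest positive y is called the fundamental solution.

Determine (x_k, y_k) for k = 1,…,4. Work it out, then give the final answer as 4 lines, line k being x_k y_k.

199 15
79201 5970
31521799 2376045
12545596801 945659940

d=176: √d = [13; 3,1,3,26] (ℓ=4, even), read p_3/q_3
a_0=13:  p_0=13·1+0=13,  q_0=13·0+1=1
a_1=3:  p_1=3·13+1=40,  q_1=3·1+0=3
a_2=1:  p_2=1·40+13=53,  q_2=1·3+1=4
a_3=3:  p_3=3·53+40=199,  q_3=3·4+3=15
→ (199, 15).  Check: 199²=39601, 176·15²=39600, difference 1.
(x_2, y_2) = (199·199 + 176·15·15, 199·15 + 15·199) = (79201, 5970)
(x_3, y_3) = (199·79201 + 176·15·5970, 199·5970 + 15·79201) = (31521799, 2376045)
(x_4, y_4) = (199·31521799 + 176·15·2376045, 199·2376045 + 15·31521799) = (12545596801, 945659940)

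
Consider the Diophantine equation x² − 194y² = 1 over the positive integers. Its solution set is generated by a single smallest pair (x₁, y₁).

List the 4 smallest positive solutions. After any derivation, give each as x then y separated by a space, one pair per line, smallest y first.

√194 = [13; 1,12,1,26, …], period ℓ=4 (even) → k=3
k=0  a_k=13  p_k/q_k = 13/1
k=1  a_k=1  p_k/q_k = 14/1
k=2  a_k=12  p_k/q_k = 181/13
k=3  a_k=1  p_k/q_k = 195/14
fundamental: x₁=195, y₁=14  (since 38025 − 194·196 = 1)
(195+14√194)^2 = 76049 + 5460√194
(195+14√194)^3 = 29658915 + 2129386√194
(195+14√194)^4 = 11566900801 + 830455080√194

195 14
76049 5460
29658915 2129386
11566900801 830455080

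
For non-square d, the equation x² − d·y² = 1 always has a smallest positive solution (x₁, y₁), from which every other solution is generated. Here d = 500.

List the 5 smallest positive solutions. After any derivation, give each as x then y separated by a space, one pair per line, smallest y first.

930249 41602
1730726404001 77400437796
3220013013190122249 144003359718540806
5990827771012465337616001 267917962749548332043592
11145923086309929722690704506249 498460833859465169310720288010

√500 = [22; 2,1,3,2,1,…,1,2,44, …], period ℓ=14 (even) → k=13
step 0: (22, 1)  from 22·(1,0) + (0,1)
step 1: (45, 2)  from 2·(22,1) + (1,0)
step 2: (67, 3)  from 1·(45,2) + (22,1)
step 3: (246, 11)  from 3·(67,3) + (45,2)
…
step 5: (805, 36)  from 1·(559,25) + (246,11)
step 6: (1364, 61)  from 1·(805,36) + (559,25)
step 7: (14445, 646)  from 10·(1364,61) + (805,36)
step 8: (15809, 707)  from 1·(14445,646) + (1364,61)
step 9: (30254, 1353)  from 1·(15809,707) + (14445,646)
step 10: (76317, 3413)  from 2·(30254,1353) + (15809,707)
…
step 12: (335522, 15005)  from 1·(259205,11592) + (76317,3413)
step 13: (930249, 41602)  from 2·(335522,15005) + (259205,11592)
fundamental: x₁=930249, y₁=41602  (since 865363202001 − 500·1730726404 = 1)
n=2: (930249,41602)∘(930249,41602) = (930249·930249+500·41602·41602, 930249·41602+41602·930249) = (1730726404001,77400437796)
n=3: (1730726404001,77400437796)∘(930249,41602) = (930249·1730726404001+500·41602·77400437796, 930249·77400437796+41602·1730726404001) = (3220013013190122249,144003359718540806)
n=4: (3220013013190122249,144003359718540806)∘(930249,41602) = (930249·3220013013190122249+500·41602·144003359718540806, 930249·144003359718540806+41602·3220013013190122249) = (5990827771012465337616001,267917962749548332043592)
n=5: (5990827771012465337616001,267917962749548332043592)∘(930249,41602) = (930249·5990827771012465337616001+500·41602·267917962749548332043592, 930249·267917962749548332043592+41602·5990827771012465337616001) = (11145923086309929722690704506249,498460833859465169310720288010)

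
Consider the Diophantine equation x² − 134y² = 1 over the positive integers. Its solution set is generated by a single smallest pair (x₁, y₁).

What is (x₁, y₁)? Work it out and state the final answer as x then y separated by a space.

d=134: √d = [11; 1,1,2,1,3,…,1,1,22] (ℓ=14, even), read p_13/q_13
k=0  a_k=11  p_k/q_k = 11/1
…
k=2  a_k=1  p_k/q_k = 23/2
…
k=5  a_k=3  p_k/q_k = 301/26
k=6  a_k=1  p_k/q_k = 382/33
…
k=8  a_k=1  p_k/q_k = 4503/389
k=9  a_k=3  p_k/q_k = 17630/1523
…
k=11  a_k=2  p_k/q_k = 61896/5347
k=12  a_k=1  p_k/q_k = 84029/7259
k=13  a_k=1  p_k/q_k = 145925/12606
fundamental: x₁=145925, y₁=12606  (since 21294105625 − 134·158911236 = 1)

145925 12606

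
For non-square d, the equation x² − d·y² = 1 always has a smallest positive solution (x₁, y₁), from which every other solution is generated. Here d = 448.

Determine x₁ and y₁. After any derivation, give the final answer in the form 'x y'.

127 6

√448 = [21; 6,42, …], period ℓ=2 (even) → k=1
a_0=21:  p_0=21·1+0=21,  q_0=21·0+1=1
a_1=6:  p_1=6·21+1=127,  q_1=6·1+0=6
(x₁, y₁) = (127, 6);  127² − 448·6² = 1 ✓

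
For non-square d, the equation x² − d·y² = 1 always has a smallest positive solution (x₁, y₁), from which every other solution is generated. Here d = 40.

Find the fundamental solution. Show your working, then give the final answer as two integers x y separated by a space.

19 3

[6; 3,12] for √40; ℓ=2 ⇒ convergent index 1
k=0  a_k=6  p_k/q_k = 6/1
k=1  a_k=3  p_k/q_k = 19/3
fundamental: x₁=19, y₁=3  (since 361 − 40·9 = 1)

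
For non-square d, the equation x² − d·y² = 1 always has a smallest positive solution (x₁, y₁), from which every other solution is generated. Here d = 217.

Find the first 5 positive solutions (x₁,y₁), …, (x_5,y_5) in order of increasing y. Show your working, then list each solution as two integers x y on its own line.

√217 → a₀=14, period (1,2,1,2,1,…,2,1,28); ℓ=16 even so k=15
a_0=14:  p_0=14·1+0=14,  q_0=14·0+1=1
a_1=1:  p_1=1·14+1=15,  q_1=1·1+0=1
a_2=2:  p_2=2·15+14=44,  q_2=2·1+1=3
…
a_6=1:  p_6=1·221+162=383,  q_6=1·15+11=26
a_7=9:  p_7=9·383+221=3668,  q_7=9·26+15=249
a_8=4:  p_8=4·3668+383=15055,  q_8=4·249+26=1022
a_9=9:  p_9=9·15055+3668=139163,  q_9=9·1022+249=9447
…
a_11=1:  p_11=1·154218+139163=293381,  q_11=1·10469+9447=19916
a_12=2:  p_12=2·293381+154218=740980,  q_12=2·19916+10469=50301
a_13=1:  p_13=1·740980+293381=1034361,  q_13=1·50301+19916=70217
a_14=2:  p_14=2·1034361+740980=2809702,  q_14=2·70217+50301=190735
a_15=1:  p_15=1·2809702+1034361=3844063,  q_15=1·190735+70217=260952
fundamental: x₁=3844063, y₁=260952  (since 14776820347969 − 217·68095946304 = 1)
k=2:  x_2 = 3844063·3844063+217·260952·260952 = 29553640695937,  y_2 = 3844063·260952+260952·3844063 = 2006231855952
k=3:  x_3 = 3844063·29553640695937+217·260952·2006231855952 = 227212113429087499999,  y_3 = 3844063·2006231855952+260952·29553640695937 = 15424163293772565000
k=4:  x_4 = 3844063·227212113429087499999+217·260952·15424163293772565000 = 1746835356769087211376615937,  y_4 = 3844063·15424163293772565000+260952·227212113429087499999 = 118582910847096488831334048
k=5:  x_5 = 3844063·1746835356769087211376615937+217·260952·118582910847096488831334048 = 13429890324095468173938627689764063,  y_5 = 3844063·118582910847096488831334048+260952·1746835356769087211376615937 = 911680360039229116129595136549048

3844063 260952
29553640695937 2006231855952
227212113429087499999 15424163293772565000
1746835356769087211376615937 118582910847096488831334048
13429890324095468173938627689764063 911680360039229116129595136549048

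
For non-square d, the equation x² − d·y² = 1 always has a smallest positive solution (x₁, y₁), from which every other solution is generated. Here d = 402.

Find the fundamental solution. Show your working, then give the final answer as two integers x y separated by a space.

401 20

d=402: √d = [20; 20,40] (ℓ=2, even), read p_1/q_1
k=0  a_k=20  p_k/q_k = 20/1
k=1  a_k=20  p_k/q_k = 401/20
→ (401, 20).  Check: 401²=160801, 402·20²=160800, difference 1.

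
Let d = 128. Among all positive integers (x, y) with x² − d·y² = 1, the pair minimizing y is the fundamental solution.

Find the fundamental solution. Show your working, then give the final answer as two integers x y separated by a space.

577 51

√128 → a₀=11, period (3,5,3,22); ℓ=4 even so k=3
step 0: (11, 1)  from 11·(1,0) + (0,1)
step 1: (34, 3)  from 3·(11,1) + (1,0)
step 2: (181, 16)  from 5·(34,3) + (11,1)
step 3: (577, 51)  from 3·(181,16) + (34,3)
fundamental: x₁=577, y₁=51  (since 332929 − 128·2601 = 1)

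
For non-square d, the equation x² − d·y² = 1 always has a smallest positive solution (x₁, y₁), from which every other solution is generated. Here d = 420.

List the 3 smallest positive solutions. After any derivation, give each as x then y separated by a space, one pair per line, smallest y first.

√420 → a₀=20, period (2,40); ℓ=2 even so k=1
step 0: (20, 1)  from 20·(1,0) + (0,1)
step 1: (41, 2)  from 2·(20,1) + (1,0)
(x₁, y₁) = (41, 2);  41² − 420·2² = 1 ✓
k=2:  x_2 = 41·41+420·2·2 = 3361,  y_2 = 41·2+2·41 = 164
k=3:  x_3 = 41·3361+420·2·164 = 275561,  y_3 = 41·164+2·3361 = 13446

41 2
3361 164
275561 13446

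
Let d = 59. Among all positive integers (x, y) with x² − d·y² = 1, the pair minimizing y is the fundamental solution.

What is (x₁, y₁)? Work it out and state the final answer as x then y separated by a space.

√59 → a₀=7, period (1,2,7,2,1,14); ℓ=6 even so k=5
a_0=7:  p_0=7·1+0=7,  q_0=7·0+1=1
…
a_4=2:  p_4=2·169+23=361,  q_4=2·22+3=47
a_5=1:  p_5=1·361+169=530,  q_5=1·47+22=69
(x₁, y₁) = (530, 69);  530² − 59·69² = 1 ✓

530 69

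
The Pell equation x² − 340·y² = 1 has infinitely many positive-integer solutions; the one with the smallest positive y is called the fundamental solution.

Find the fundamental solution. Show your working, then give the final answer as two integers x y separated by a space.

√340 → a₀=18, period (2,3,1,1,1,…,3,2,36); ℓ=14 even so k=13
a_0=18:  p_0=18·1+0=18,  q_0=18·0+1=1
…
a_2=3:  p_2=3·37+18=129,  q_2=3·2+1=7
a_3=1:  p_3=1·129+37=166,  q_3=1·7+2=9
a_4=1:  p_4=1·166+129=295,  q_4=1·9+7=16
…
a_6=1:  p_6=1·461+295=756,  q_6=1·25+16=41
…
a_8=1:  p_8=1·6509+756=7265,  q_8=1·353+41=394
a_9=1:  p_9=1·7265+6509=13774,  q_9=1·394+353=747
…
a_11=1:  p_11=1·21039+13774=34813,  q_11=1·1141+747=1888
a_12=3:  p_12=3·34813+21039=125478,  q_12=3·1888+1141=6805
a_13=2:  p_13=2·125478+34813=285769,  q_13=2·6805+1888=15498
→ (285769, 15498).  Check: 285769²=81663921361, 340·15498²=81663921360, difference 1.

285769 15498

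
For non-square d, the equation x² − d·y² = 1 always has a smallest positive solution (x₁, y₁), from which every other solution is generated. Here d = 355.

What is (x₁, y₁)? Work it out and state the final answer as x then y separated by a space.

954809 50676

√355 → a₀=18, period (1,5,3,3,1,6,1,3,3,5,1,36); ℓ=12 even so k=11
i=0: a=18 ⇒ p=18, q=1
i=1: a=1 ⇒ p=19, q=1
i=2: a=5 ⇒ p=113, q=6
…
i=6: a=6 ⇒ p=10457, q=555
…
i=8: a=3 ⇒ p=46463, q=2466
…
i=10: a=5 ⇒ p=803418, q=42641
i=11: a=1 ⇒ p=954809, q=50676
(x₁, y₁) = (954809, 50676);  954809² − 355·50676² = 1 ✓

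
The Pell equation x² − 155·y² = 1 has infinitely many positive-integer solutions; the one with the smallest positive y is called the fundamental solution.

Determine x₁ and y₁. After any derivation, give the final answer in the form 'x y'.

249 20

√155 → a₀=12, period (2,4,2,24); ℓ=4 even so k=3
step 0: (12, 1)  from 12·(1,0) + (0,1)
step 1: (25, 2)  from 2·(12,1) + (1,0)
step 2: (112, 9)  from 4·(25,2) + (12,1)
step 3: (249, 20)  from 2·(112,9) + (25,2)
(x₁, y₁) = (249, 20);  249² − 155·20² = 1 ✓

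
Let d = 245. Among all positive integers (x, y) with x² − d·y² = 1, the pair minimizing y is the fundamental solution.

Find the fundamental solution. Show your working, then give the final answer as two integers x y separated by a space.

√245 = [15; 1,1,1,7,6,7,1,1,1,30, …], period ℓ=10 (even) → k=9
i=0: a=15 ⇒ p=15, q=1
…
i=3: a=1 ⇒ p=47, q=3
i=4: a=7 ⇒ p=360, q=23
…
i=6: a=7 ⇒ p=15809, q=1010
i=7: a=1 ⇒ p=18016, q=1151
i=8: a=1 ⇒ p=33825, q=2161
i=9: a=1 ⇒ p=51841, q=3312
fundamental: x₁=51841, y₁=3312  (since 2687489281 − 245·10969344 = 1)

51841 3312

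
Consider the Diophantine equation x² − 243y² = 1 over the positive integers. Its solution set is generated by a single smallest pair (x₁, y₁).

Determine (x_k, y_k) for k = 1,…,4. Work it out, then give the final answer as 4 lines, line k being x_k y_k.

70226 4505
9863382151 632736260
1385331749802026 88869073185015
194572614913330773601 12481839066348990520

[15; 1,1,2,3,15,3,2,1,1,30] for √243; ℓ=10 ⇒ convergent index 9
i=0: a=15 ⇒ p=15, q=1
i=1: a=1 ⇒ p=16, q=1
…
i=3: a=2 ⇒ p=78, q=5
…
i=5: a=15 ⇒ p=4053, q=260
…
i=8: a=1 ⇒ p=41325, q=2651
i=9: a=1 ⇒ p=70226, q=4505
fundamental: x₁=70226, y₁=4505  (since 4931691076 − 243·20295025 = 1)
(70226+4505√243)^2 = 9863382151 + 632736260√243
(70226+4505√243)^3 = 1385331749802026 + 88869073185015√243
(70226+4505√243)^4 = 194572614913330773601 + 12481839066348990520√243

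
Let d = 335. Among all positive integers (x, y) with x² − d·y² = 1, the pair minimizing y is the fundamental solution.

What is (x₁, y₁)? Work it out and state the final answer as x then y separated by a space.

604 33

d=335: √d = [18; 3,3,3,36] (ℓ=4, even), read p_3/q_3
i=0: a=18 ⇒ p=18, q=1
…
i=2: a=3 ⇒ p=183, q=10
i=3: a=3 ⇒ p=604, q=33
→ (604, 33).  Check: 604²=364816, 335·33²=364815, difference 1.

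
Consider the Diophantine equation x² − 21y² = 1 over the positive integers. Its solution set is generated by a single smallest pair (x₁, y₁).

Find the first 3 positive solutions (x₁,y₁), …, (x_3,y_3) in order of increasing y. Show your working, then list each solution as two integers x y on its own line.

55 12
6049 1320
665335 145188

√21 → a₀=4, period (1,1,2,1,1,8); ℓ=6 even so k=5
step 0: (4, 1)  from 4·(1,0) + (0,1)
…
step 3: (23, 5)  from 2·(9,2) + (5,1)
step 4: (32, 7)  from 1·(23,5) + (9,2)
step 5: (55, 12)  from 1·(32,7) + (23,5)
(x₁, y₁) = (55, 12);  55² − 21·12² = 1 ✓
(x_2, y_2) = (55·55 + 21·12·12, 55·12 + 12·55) = (6049, 1320)
(x_3, y_3) = (55·6049 + 21·12·1320, 55·1320 + 12·6049) = (665335, 145188)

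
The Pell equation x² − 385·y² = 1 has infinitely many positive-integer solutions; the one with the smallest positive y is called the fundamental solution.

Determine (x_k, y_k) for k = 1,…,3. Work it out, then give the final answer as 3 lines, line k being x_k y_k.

95831 4884
18367161121 936077208
3520286834677271 179410429834812

[19; 1,1,1,1,1,…,1,1,38] for √385; ℓ=16 ⇒ convergent index 15
k=0  a_k=19  p_k/q_k = 19/1
…
k=2  a_k=1  p_k/q_k = 39/2
…
k=7  a_k=1  p_k/q_k = 726/37
…
k=12  a_k=1  p_k/q_k = 23271/1186
…
k=14  a_k=1  p_k/q_k = 59551/3035
k=15  a_k=1  p_k/q_k = 95831/4884
fundamental: x₁=95831, y₁=4884  (since 9183580561 − 385·23853456 = 1)
k=2:  x_2 = 95831·95831+385·4884·4884 = 18367161121,  y_2 = 95831·4884+4884·95831 = 936077208
k=3:  x_3 = 95831·18367161121+385·4884·936077208 = 3520286834677271,  y_3 = 95831·936077208+4884·18367161121 = 179410429834812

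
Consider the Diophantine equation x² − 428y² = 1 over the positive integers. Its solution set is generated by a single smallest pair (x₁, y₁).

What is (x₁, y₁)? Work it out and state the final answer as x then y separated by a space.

1850887 89466

[20; 1,2,4,1,5,10,5,1,4,2,1,40] for √428; ℓ=12 ⇒ convergent index 11
k=0  a_k=20  p_k/q_k = 20/1
k=1  a_k=1  p_k/q_k = 21/1
…
k=4  a_k=1  p_k/q_k = 331/16
k=5  a_k=5  p_k/q_k = 1924/93
…
k=8  a_k=1  p_k/q_k = 119350/5769
k=9  a_k=4  p_k/q_k = 577179/27899
k=10  a_k=2  p_k/q_k = 1273708/61567
k=11  a_k=1  p_k/q_k = 1850887/89466
fundamental: x₁=1850887, y₁=89466  (since 3425782686769 − 428·8004165156 = 1)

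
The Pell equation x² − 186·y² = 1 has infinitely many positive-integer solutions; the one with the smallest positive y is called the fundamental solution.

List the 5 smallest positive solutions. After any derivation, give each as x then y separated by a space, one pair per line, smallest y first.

[13; 1,1,1,3,4,3,1,1,1,26] for √186; ℓ=10 ⇒ convergent index 9
k=0  a_k=13  p_k/q_k = 13/1
k=1  a_k=1  p_k/q_k = 14/1
…
k=3  a_k=1  p_k/q_k = 41/3
k=4  a_k=3  p_k/q_k = 150/11
k=5  a_k=4  p_k/q_k = 641/47
k=6  a_k=3  p_k/q_k = 2073/152
k=7  a_k=1  p_k/q_k = 2714/199
k=8  a_k=1  p_k/q_k = 4787/351
k=9  a_k=1  p_k/q_k = 7501/550
fundamental: x₁=7501, y₁=550  (since 56265001 − 186·302500 = 1)
n=2: (7501,550)∘(7501,550) = (7501·7501+186·550·550, 7501·550+550·7501) = (112530001,8251100)
n=3: (112530001,8251100)∘(7501,550) = (7501·112530001+186·550·8251100, 7501·8251100+550·112530001) = (1688175067501,123783001650)
n=4: (1688175067501,123783001650)∘(7501,550) = (7501·1688175067501+186·550·123783001650, 7501·123783001650+550·1688175067501) = (25326002250120001,1856992582502200)
n=5: (25326002250120001,1856992582502200)∘(7501,550) = (7501·25326002250120001+186·550·1856992582502200, 7501·1856992582502200+550·25326002250120001) = (379940684068125187501,27858602598915002750)

7501 550
112530001 8251100
1688175067501 123783001650
25326002250120001 1856992582502200
379940684068125187501 27858602598915002750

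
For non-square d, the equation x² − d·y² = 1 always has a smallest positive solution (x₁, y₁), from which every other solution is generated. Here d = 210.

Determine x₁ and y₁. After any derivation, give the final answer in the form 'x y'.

d=210: √d = [14; 2,28] (ℓ=2, even), read p_1/q_1
i=0: a=14 ⇒ p=14, q=1
i=1: a=2 ⇒ p=29, q=2
→ (29, 2).  Check: 29²=841, 210·2²=840, difference 1.

29 2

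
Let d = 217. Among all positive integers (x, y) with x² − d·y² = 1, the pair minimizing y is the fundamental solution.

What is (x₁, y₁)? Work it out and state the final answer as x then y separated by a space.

3844063 260952

d=217: √d = [14; 1,2,1,2,1,…,2,1,28] (ℓ=16, even), read p_15/q_15
step 0: (14, 1)  from 14·(1,0) + (0,1)
…
step 2: (44, 3)  from 2·(15,1) + (14,1)
…
step 4: (162, 11)  from 2·(59,4) + (44,3)
…
step 6: (383, 26)  from 1·(221,15) + (162,11)
…
step 9: (139163, 9447)  from 9·(15055,1022) + (3668,249)
…
step 14: (2809702, 190735)  from 2·(1034361,70217) + (740980,50301)
step 15: (3844063, 260952)  from 1·(2809702,190735) + (1034361,70217)
(x₁, y₁) = (3844063, 260952);  3844063² − 217·260952² = 1 ✓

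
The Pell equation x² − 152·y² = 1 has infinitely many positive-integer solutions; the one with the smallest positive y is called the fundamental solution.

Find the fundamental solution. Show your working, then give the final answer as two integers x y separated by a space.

[12; 3,24] for √152; ℓ=2 ⇒ convergent index 1
i=0: a=12 ⇒ p=12, q=1
i=1: a=3 ⇒ p=37, q=3
(x₁, y₁) = (37, 3);  37² − 152·3² = 1 ✓

37 3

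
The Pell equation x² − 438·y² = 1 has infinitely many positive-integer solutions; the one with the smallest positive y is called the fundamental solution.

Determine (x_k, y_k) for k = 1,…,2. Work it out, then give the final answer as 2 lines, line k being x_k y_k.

293 14
171697 8204

d=438: √d = [20; 1,12,1,40] (ℓ=4, even), read p_3/q_3
k=0  a_k=20  p_k/q_k = 20/1
…
k=2  a_k=12  p_k/q_k = 272/13
k=3  a_k=1  p_k/q_k = 293/14
(x₁, y₁) = (293, 14);  293² − 438·14² = 1 ✓
(x_2, y_2) = (293·293 + 438·14·14, 293·14 + 14·293) = (171697, 8204)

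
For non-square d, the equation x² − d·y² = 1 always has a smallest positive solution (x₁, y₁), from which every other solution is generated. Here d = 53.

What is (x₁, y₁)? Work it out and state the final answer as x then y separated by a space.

√53 → a₀=7, period (3,1,1,3,14); ℓ=5 odd so k=9
k=0  a_k=7  p_k/q_k = 7/1
k=1  a_k=3  p_k/q_k = 22/3
…
k=3  a_k=1  p_k/q_k = 51/7
k=4  a_k=3  p_k/q_k = 182/25
…
k=6  a_k=3  p_k/q_k = 7979/1096
k=7  a_k=1  p_k/q_k = 10578/1453
k=8  a_k=1  p_k/q_k = 18557/2549
k=9  a_k=3  p_k/q_k = 66249/9100
→ (66249, 9100).  Check: 66249²=4388930001, 53·9100²=4388930000, difference 1.

66249 9100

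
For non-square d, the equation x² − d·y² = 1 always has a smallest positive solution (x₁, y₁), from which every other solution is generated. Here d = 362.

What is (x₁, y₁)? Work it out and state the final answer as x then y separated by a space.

723 38

√362 → a₀=19, period (38); ℓ=1 odd so k=1
k=0  a_k=19  p_k/q_k = 19/1
k=1  a_k=38  p_k/q_k = 723/38
→ (723, 38).  Check: 723²=522729, 362·38²=522728, difference 1.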